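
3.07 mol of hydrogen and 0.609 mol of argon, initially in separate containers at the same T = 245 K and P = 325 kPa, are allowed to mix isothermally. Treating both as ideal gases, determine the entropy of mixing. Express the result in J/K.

ΔS_mix = 13.7 J/K

Mole fractions: x_A = 3.07/3.68 = 0.834, x_B = 0.166.
ΔS_mix = −R(n_A ln x_A + n_B ln x_B) = −8.314 × (3.07 ln 0.834 + 0.609 ln 0.166) = 13.7 J/K.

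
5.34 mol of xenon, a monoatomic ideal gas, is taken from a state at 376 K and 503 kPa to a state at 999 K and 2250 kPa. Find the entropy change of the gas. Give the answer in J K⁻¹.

ΔS = nC_p ln(T₂/T₁) − nR ln(P₂/P₁), with C_p = 5R/2 = 20.79 J mol⁻¹ K⁻¹ for a monoatomic ideal gas.
ΔS = 5.34 × [20.79 × ln(999/376) − 8.314 × ln(2250/503)] = 41.9 J/K.

ΔS = 41.9 J/K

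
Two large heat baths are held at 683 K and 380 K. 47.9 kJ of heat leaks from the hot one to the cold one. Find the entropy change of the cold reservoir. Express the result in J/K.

The cold reservoir gains heat Q, so ΔS_cold = +Q/T_C = 47900/380 = 126 J/K.

ΔS_cold = 126 J/K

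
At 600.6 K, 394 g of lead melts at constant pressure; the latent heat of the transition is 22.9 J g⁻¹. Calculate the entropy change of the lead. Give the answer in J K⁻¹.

ΔS = 15 J/K

Heat absorbed by the substance: Q = mL = 394 × 22.9 = 9022.6 J.
At constant T, ΔS = Q_rev/T = 9022.6 / 600.6 = 15 J/K.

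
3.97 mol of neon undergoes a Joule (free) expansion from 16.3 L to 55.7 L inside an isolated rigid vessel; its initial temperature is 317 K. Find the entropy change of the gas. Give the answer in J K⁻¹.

ΔS_gas = 40.6 J/K

For an ideal gas in free expansion Q = 0 and W = 0, so T is unchanged.
Entropy is a state function; using a reversible isothermal path, ΔS_gas = nR ln(V₂/V₁) = 3.97 × 8.314 × ln(55.7/16.3) = 40.6 J/K.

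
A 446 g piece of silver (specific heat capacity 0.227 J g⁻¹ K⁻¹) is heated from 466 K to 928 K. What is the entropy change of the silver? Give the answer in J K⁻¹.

ΔS = 69.7 J/K

ΔS = ∫dQ_rev/T = m c ln(T₂/T₁) = 446 × 0.227 × ln(928/466) = 69.7 J/K.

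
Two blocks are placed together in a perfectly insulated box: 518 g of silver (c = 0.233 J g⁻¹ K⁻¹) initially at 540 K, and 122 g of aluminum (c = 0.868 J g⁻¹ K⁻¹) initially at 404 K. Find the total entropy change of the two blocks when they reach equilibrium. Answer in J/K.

Energy balance: T_f = (m₁c₁T₁ + m₂c₂T₂)/(m₁c₁ + m₂c₂) = 476.44 K.
ΔS₁ = m₁c₁ ln(T_f/T₁) = 120.694 × ln(476.44/540) = -15.114 J/K.
ΔS₂ = m₂c₂ ln(T_f/T₂) = 105.896 × ln(476.44/404) = 17.465 J/K.
ΔS_total = -15.114 + 17.465 = 2.35 J/K.

ΔS_total = 2.35 J/K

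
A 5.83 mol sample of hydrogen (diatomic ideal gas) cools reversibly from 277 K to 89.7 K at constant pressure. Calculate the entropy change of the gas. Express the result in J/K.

At constant pressure, ΔS = nC_p ln(T₂/T₁) with C_p = 7R/2 = 29.1 J mol⁻¹ K⁻¹.
ΔS = 5.83 × 29.1 × ln(89.7/277) = -191 J/K.

ΔS = -191 J/K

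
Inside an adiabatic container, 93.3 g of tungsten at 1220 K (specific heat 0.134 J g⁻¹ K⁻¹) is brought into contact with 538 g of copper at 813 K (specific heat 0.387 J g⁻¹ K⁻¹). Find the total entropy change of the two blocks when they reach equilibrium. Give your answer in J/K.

ΔS_total = 1.1 J/K

Energy balance: T_f = (m₁c₁T₁ + m₂c₂T₂)/(m₁c₁ + m₂c₂) = 836.05 K.
ΔS₁ = m₁c₁ ln(T_f/T₁) = 12.5022 × ln(836.05/1220) = -4.725 J/K.
ΔS₂ = m₂c₂ ln(T_f/T₂) = 208.206 × ln(836.05/813) = 5.822 J/K.
ΔS_total = -4.725 + 5.822 = 1.1 J/K.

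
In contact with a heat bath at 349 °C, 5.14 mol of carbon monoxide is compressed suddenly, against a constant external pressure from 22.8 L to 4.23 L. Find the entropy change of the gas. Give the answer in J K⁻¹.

ΔS_gas = -72 J/K

Entropy is a state function, so ΔS_gas depends only on the end states.
For an isothermal ideal gas ΔS_gas = nR ln(V₂/V₁) = 5.14 × 8.314 × ln(4.23/22.8) = -72 J/K.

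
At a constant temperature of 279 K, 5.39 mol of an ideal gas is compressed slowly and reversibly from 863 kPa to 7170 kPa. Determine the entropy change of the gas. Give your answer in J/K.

ΔS_gas = -94.9 J/K

For an isothermal ideal gas ΔS_gas = nR ln(P₁/P₂) = 5.39 × 8.314 × ln(863/7170) = -94.9 J/K.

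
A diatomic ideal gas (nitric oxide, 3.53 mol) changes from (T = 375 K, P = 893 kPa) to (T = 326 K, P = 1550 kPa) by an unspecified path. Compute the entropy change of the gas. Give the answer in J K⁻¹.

ΔS = nC_p ln(T₂/T₁) − nR ln(P₂/P₁), with C_p = 7R/2 = 29.1 J mol⁻¹ K⁻¹ for a diatomic ideal gas.
ΔS = 3.53 × [29.1 × ln(326/375) − 8.314 × ln(1550/893)] = -30.6 J/K.

ΔS = -30.6 J/K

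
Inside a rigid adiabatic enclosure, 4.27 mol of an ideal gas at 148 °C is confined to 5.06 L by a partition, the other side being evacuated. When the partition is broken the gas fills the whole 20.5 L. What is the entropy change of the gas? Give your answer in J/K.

ΔS_gas = 49.7 J/K

For an ideal gas in free expansion Q = 0 and W = 0, so T is unchanged.
Entropy is a state function; using a reversible isothermal path, ΔS_gas = nR ln(V₂/V₁) = 4.27 × 8.314 × ln(20.5/5.06) = 49.7 J/K.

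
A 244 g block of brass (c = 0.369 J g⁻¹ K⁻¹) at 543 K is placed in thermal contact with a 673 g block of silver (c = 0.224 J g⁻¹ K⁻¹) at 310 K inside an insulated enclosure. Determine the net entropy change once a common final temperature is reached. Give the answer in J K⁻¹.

ΔS_total = 9.17 J/K

Energy balance: T_f = (m₁c₁T₁ + m₂c₂T₂)/(m₁c₁ + m₂c₂) = 397.12 K.
ΔS₁ = m₁c₁ ln(T_f/T₁) = 90.036 × ln(397.12/543) = -28.17 J/K.
ΔS₂ = m₂c₂ ln(T_f/T₂) = 150.752 × ln(397.12/310) = 37.34 J/K.
ΔS_total = -28.17 + 37.34 = 9.17 J/K.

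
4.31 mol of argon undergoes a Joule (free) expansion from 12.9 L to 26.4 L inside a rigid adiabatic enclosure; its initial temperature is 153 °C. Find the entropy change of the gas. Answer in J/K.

ΔS_gas = 25.7 J/K

No heat is exchanged and no work is done, so the ideal-gas temperature stays constant.
Entropy is a state function; using a reversible isothermal path, ΔS_gas = nR ln(V₂/V₁) = 4.31 × 8.314 × ln(26.4/12.9) = 25.7 J/K.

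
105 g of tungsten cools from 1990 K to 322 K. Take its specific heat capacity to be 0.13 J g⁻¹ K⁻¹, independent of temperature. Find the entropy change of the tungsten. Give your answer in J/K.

ΔS = -24.9 J/K

ΔS = ∫dQ_rev/T = m c ln(T₂/T₁) = 105 × 0.13 × ln(322/1990) = -24.9 J/K.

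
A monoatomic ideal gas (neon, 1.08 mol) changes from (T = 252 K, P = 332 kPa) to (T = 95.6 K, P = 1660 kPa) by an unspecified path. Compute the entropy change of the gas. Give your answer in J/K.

ΔS = -36.2 J/K

ΔS = nC_p ln(T₂/T₁) − nR ln(P₂/P₁), with C_p = 5R/2 = 20.79 J mol⁻¹ K⁻¹ for a monoatomic ideal gas.
ΔS = 1.08 × [20.79 × ln(95.6/252) − 8.314 × ln(1660/332)] = -36.2 J/K.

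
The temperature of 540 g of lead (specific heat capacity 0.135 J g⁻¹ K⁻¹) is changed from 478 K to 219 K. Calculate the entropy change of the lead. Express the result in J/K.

ΔS = -56.9 J/K

ΔS = ∫dQ_rev/T = m c ln(T₂/T₁) = 540 × 0.135 × ln(219/478) = -56.9 J/K.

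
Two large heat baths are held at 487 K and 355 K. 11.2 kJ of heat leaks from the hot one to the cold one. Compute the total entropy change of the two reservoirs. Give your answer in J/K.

ΔS_total = 8.55 J/K

ΔS_hot = −Q/T_H = −11200/487 = -23 J/K and ΔS_cold = +Q/T_C = 11200/355 = 31.55 J/K.
ΔS_total = -23 + 31.55 = 8.55 J/K, positive as the second law requires.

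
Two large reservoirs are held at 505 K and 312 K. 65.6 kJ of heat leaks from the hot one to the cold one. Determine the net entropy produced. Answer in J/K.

ΔS_total = 80.4 J/K

ΔS_hot = −Q/T_H = −65600/505 = -129.9 J/K and ΔS_cold = +Q/T_C = 65600/312 = 210.3 J/K.
ΔS_total = -129.9 + 210.3 = 80.4 J/K, positive as the second law requires.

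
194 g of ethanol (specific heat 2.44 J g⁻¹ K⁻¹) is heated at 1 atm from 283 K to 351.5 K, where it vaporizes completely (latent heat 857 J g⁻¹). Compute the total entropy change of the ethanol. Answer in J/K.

ΔS = 576 J/K

Warming step: ΔS₁ = m c ln(T_tr/T_i) = 194 × 2.44 × ln(351.5/283) = 102.6 J/K.
Phase change: ΔS₂ = +mL/T_tr = 194 × 857 / 351.5 = 473 J/K.
ΔS_total = (102.6) + (473) = 576 J/K.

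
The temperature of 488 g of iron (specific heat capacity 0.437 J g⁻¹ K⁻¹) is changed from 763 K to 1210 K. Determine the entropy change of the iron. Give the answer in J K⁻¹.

ΔS = ∫dQ_rev/T = m c ln(T₂/T₁) = 488 × 0.437 × ln(1210/763) = 98.3 J/K.

ΔS = 98.3 J/K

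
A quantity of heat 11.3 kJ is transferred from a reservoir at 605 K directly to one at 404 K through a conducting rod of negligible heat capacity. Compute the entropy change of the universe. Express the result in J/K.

ΔS_total = 9.29 J/K

ΔS_hot = −Q/T_H = −11300/605 = -18.68 J/K and ΔS_cold = +Q/T_C = 11300/404 = 27.97 J/K.
ΔS_total = -18.68 + 27.97 = 9.29 J/K, positive as the second law requires.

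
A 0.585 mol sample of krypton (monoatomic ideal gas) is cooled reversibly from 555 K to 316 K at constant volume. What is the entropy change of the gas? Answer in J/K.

ΔS = -4.11 J/K

At constant volume, ΔS = nC_V ln(T₂/T₁) with C_V = 3R/2 = 12.47 J mol⁻¹ K⁻¹.
ΔS = 0.585 × 12.47 × ln(316/555) = -4.11 J/K.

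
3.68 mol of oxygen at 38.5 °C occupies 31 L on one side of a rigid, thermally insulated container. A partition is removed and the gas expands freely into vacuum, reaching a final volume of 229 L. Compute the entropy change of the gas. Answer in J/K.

ΔS_gas = 61.2 J/K

No heat is exchanged and no work is done, so the ideal-gas temperature stays constant.
Entropy is a state function; using a reversible isothermal path, ΔS_gas = nR ln(V₂/V₁) = 3.68 × 8.314 × ln(229/31) = 61.2 J/K.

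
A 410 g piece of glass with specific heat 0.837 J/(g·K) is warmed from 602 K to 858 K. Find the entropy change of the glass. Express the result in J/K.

ΔS = 122 J/K

ΔS = ∫dQ_rev/T = m c ln(T₂/T₁) = 410 × 0.837 × ln(858/602) = 122 J/K.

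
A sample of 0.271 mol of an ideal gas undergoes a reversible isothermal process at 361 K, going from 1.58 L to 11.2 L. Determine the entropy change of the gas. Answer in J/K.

For an isothermal ideal gas ΔS_gas = nR ln(V₂/V₁) = 0.271 × 8.314 × ln(11.2/1.58) = 4.41 J/K.

ΔS_gas = 4.41 J/K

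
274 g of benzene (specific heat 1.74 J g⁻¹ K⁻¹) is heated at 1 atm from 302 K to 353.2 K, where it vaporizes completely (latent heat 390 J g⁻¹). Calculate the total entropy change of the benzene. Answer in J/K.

ΔS = 377 J/K

Warming step: ΔS₁ = m c ln(T_tr/T_i) = 274 × 1.74 × ln(353.2/302) = 74.66 J/K.
Phase change: ΔS₂ = +mL/T_tr = 274 × 390 / 353.2 = 302.5 J/K.
ΔS_total = (74.66) + (302.5) = 377 J/K.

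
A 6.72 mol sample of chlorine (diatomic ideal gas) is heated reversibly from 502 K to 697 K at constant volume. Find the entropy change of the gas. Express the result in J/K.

ΔS = 45.8 J/K

At constant volume, ΔS = nC_V ln(T₂/T₁) with C_V = 5R/2 = 20.79 J mol⁻¹ K⁻¹.
ΔS = 6.72 × 20.79 × ln(697/502) = 45.8 J/K.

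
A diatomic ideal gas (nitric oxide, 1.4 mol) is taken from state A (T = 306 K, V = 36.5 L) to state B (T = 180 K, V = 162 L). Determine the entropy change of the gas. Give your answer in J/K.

Entropy is a state function: ΔS = nC_V ln(T₂/T₁) + nR ln(V₂/V₁), with C_V = 5R/2 = 20.79 J mol⁻¹ K⁻¹ for a diatomic ideal gas.
ΔS = 1.4 × [20.79 × ln(180/306) + 8.314 × ln(162/36.5)] = 1.91 J/K.

ΔS = 1.91 J/K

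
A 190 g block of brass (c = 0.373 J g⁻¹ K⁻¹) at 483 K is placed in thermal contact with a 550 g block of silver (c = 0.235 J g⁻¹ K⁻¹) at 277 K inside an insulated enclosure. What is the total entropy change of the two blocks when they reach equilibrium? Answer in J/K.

ΔS_total = 7.38 J/K

Energy balance: T_f = (m₁c₁T₁ + m₂c₂T₂)/(m₁c₁ + m₂c₂) = 349.95 K.
ΔS₁ = m₁c₁ ln(T_f/T₁) = 70.87 × ln(349.95/483) = -22.84 J/K.
ΔS₂ = m₂c₂ ln(T_f/T₂) = 129.25 × ln(349.95/277) = 30.22 J/K.
ΔS_total = -22.84 + 30.22 = 7.38 J/K.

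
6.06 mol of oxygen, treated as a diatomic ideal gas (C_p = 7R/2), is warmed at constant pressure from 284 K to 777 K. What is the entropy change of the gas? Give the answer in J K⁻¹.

ΔS = 177 J/K

At constant pressure, ΔS = nC_p ln(T₂/T₁) with C_p = 7R/2 = 29.1 J mol⁻¹ K⁻¹.
ΔS = 6.06 × 29.1 × ln(777/284) = 177 J/K.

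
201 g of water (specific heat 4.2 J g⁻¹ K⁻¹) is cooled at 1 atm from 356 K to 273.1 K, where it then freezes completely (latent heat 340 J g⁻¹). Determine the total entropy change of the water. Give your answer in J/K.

ΔS = -474 J/K

Cooling step: ΔS₁ = m c ln(T_tr/T_i) = 201 × 4.2 × ln(273.1/356) = -223.8 J/K.
Phase change: ΔS₂ = −mL/T_tr = −201 × 340 / 273.1 = -250.2 J/K.
ΔS_total = (-223.8) + (-250.2) = -474 J/K.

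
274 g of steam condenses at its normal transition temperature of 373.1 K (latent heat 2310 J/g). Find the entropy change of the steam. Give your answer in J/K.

Heat released by the substance: Q = −mL = −274 × 2310 = −632940 J.
At constant T, ΔS = Q_rev/T = −632940 / 373.1 = -1700 J/K.

ΔS = -1700 J/K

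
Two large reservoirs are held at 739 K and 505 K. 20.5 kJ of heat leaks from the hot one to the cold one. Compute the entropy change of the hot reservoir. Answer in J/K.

ΔS_hot = -27.7 J/K

The hot reservoir loses heat Q, so ΔS_hot = −Q/T_H = −20500/739 = -27.7 J/K.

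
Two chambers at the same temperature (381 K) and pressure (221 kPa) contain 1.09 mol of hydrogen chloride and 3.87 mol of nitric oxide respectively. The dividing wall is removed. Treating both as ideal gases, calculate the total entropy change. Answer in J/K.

ΔS_mix = 21.7 J/K

Mole fractions: x_A = 1.09/4.96 = 0.22, x_B = 0.78.
ΔS_mix = −R(n_A ln x_A + n_B ln x_B) = −8.314 × (1.09 ln 0.22 + 3.87 ln 0.78) = 21.7 J/K.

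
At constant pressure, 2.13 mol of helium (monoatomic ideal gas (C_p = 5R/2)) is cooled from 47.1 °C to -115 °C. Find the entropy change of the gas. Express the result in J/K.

ΔS = -31.2 J/K

In kelvin: T₁ = 320.25 K, T₂ = 158.15 K. At constant pressure, ΔS = nC_p ln(T₂/T₁) with C_p = 5R/2 = 20.79 J mol⁻¹ K⁻¹.
ΔS = 2.13 × 20.79 × ln(158.15/320.25) = -31.2 J/K.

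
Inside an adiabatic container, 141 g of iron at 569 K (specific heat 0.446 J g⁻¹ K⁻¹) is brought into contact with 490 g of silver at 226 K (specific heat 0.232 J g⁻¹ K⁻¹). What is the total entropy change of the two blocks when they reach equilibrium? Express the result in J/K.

ΔS_total = 18.2 J/K

Energy balance: T_f = (m₁c₁T₁ + m₂c₂T₂)/(m₁c₁ + m₂c₂) = 348.16 K.
ΔS₁ = m₁c₁ ln(T_f/T₁) = 62.886 × ln(348.16/569) = -30.89 J/K.
ΔS₂ = m₂c₂ ln(T_f/T₂) = 113.68 × ln(348.16/226) = 49.13 J/K.
ΔS_total = -30.89 + 49.13 = 18.2 J/K.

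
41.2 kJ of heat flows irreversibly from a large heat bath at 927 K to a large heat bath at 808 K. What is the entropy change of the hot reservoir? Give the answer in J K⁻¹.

The hot reservoir loses heat Q, so ΔS_hot = −Q/T_H = −41200/927 = -44.4 J/K.

ΔS_hot = -44.4 J/K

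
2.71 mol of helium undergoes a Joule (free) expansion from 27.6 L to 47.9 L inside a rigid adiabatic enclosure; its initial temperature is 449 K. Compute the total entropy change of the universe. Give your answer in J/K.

No heat is exchanged and no work is done, so the ideal-gas temperature stays constant.
Entropy is a state function; using a reversible isothermal path, ΔS_gas = nR ln(V₂/V₁) = 2.71 × 8.314 × ln(47.9/27.6) = 12.4 J/K.
The insulated surroundings exchange no heat, so ΔS_surr = 0 and ΔS_universe = ΔS_gas.

ΔS_universe = 12.4 J/K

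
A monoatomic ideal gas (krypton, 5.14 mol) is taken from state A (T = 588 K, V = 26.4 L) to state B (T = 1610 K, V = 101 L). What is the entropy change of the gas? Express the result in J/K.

ΔS = 122 J/K

Entropy is a state function: ΔS = nC_V ln(T₂/T₁) + nR ln(V₂/V₁), with C_V = 3R/2 = 12.47 J mol⁻¹ K⁻¹ for a monoatomic ideal gas.
ΔS = 5.14 × [12.47 × ln(1610/588) + 8.314 × ln(101/26.4)] = 122 J/K.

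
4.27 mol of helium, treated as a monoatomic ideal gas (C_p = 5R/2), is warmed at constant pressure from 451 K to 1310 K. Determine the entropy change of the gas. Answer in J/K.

At constant pressure, ΔS = nC_p ln(T₂/T₁) with C_p = 5R/2 = 20.79 J mol⁻¹ K⁻¹.
ΔS = 4.27 × 20.79 × ln(1310/451) = 94.6 J/K.

ΔS = 94.6 J/K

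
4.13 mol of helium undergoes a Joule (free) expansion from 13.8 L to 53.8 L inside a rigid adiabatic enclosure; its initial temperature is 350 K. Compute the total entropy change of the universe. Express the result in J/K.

For an ideal gas in free expansion Q = 0 and W = 0, so T is unchanged.
Entropy is a state function; using a reversible isothermal path, ΔS_gas = nR ln(V₂/V₁) = 4.13 × 8.314 × ln(53.8/13.8) = 46.7 J/K.
The insulated surroundings exchange no heat, so ΔS_surr = 0 and ΔS_universe = ΔS_gas.

ΔS_universe = 46.7 J/K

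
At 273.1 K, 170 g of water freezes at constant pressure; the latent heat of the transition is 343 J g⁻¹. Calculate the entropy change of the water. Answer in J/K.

ΔS = -214 J/K

Heat released by the substance: Q = −mL = −170 × 343 = −58310 J.
At constant T, ΔS = Q_rev/T = −58310 / 273.1 = -214 J/K.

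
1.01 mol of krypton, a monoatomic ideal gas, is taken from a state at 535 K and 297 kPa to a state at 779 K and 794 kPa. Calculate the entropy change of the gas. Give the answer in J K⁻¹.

ΔS = nC_p ln(T₂/T₁) − nR ln(P₂/P₁), with C_p = 5R/2 = 20.79 J mol⁻¹ K⁻¹ for a monoatomic ideal gas.
ΔS = 1.01 × [20.79 × ln(779/535) − 8.314 × ln(794/297)] = -0.369 J/K.

ΔS = -0.369 J/K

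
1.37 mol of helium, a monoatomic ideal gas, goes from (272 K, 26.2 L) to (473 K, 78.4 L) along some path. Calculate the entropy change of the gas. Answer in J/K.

ΔS = 21.9 J/K

Entropy is a state function: ΔS = nC_V ln(T₂/T₁) + nR ln(V₂/V₁), with C_V = 3R/2 = 12.47 J mol⁻¹ K⁻¹ for a monoatomic ideal gas.
ΔS = 1.37 × [12.47 × ln(473/272) + 8.314 × ln(78.4/26.2)] = 21.9 J/K.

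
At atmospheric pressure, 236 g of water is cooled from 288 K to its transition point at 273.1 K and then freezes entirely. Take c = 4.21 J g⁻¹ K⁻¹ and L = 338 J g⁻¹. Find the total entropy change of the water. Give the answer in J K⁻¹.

ΔS = -345 J/K

Cooling step: ΔS₁ = m c ln(T_tr/T_i) = 236 × 4.21 × ln(273.1/288) = -52.78 J/K.
Phase change: ΔS₂ = −mL/T_tr = −236 × 338 / 273.1 = -292.1 J/K.
ΔS_total = (-52.78) + (-292.1) = -345 J/K.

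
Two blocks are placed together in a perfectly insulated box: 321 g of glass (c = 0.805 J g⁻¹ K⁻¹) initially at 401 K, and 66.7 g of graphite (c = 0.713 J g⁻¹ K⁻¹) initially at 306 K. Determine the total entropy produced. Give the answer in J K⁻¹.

ΔS_total = 1.38 J/K

Energy balance: T_f = (m₁c₁T₁ + m₂c₂T₂)/(m₁c₁ + m₂c₂) = 386.23 K.
ΔS₁ = m₁c₁ ln(T_f/T₁) = 258.405 × ln(386.23/401) = -9.695 J/K.
ΔS₂ = m₂c₂ ln(T_f/T₂) = 47.5571 × ln(386.23/306) = 11.07 J/K.
ΔS_total = -9.695 + 11.07 = 1.38 J/K.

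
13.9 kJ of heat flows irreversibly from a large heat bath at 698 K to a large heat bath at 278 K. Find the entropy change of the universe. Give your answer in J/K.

ΔS_total = 30.1 J/K

ΔS_hot = −Q/T_H = −13900/698 = -19.91 J/K and ΔS_cold = +Q/T_C = 13900/278 = 50 J/K.
ΔS_total = -19.91 + 50 = 30.1 J/K, positive as the second law requires.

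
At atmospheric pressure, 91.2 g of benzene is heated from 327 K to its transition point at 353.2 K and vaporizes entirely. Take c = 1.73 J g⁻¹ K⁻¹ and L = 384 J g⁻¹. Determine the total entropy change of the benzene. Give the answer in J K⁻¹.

ΔS = 111 J/K

Warming step: ΔS₁ = m c ln(T_tr/T_i) = 91.2 × 1.73 × ln(353.2/327) = 12.16 J/K.
Phase change: ΔS₂ = +mL/T_tr = 91.2 × 384 / 353.2 = 99.15 J/K.
ΔS_total = (12.16) + (99.15) = 111 J/K.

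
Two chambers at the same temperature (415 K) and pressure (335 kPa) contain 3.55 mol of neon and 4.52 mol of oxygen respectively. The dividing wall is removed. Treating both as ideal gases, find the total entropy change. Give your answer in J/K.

ΔS_mix = 46 J/K

Mole fractions: x_A = 3.55/8.07 = 0.44, x_B = 0.56.
ΔS_mix = −R(n_A ln x_A + n_B ln x_B) = −8.314 × (3.55 ln 0.44 + 4.52 ln 0.56) = 46 J/K.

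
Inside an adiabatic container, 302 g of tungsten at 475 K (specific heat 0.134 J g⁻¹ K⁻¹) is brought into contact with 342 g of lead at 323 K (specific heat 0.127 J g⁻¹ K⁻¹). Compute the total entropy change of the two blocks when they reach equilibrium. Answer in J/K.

ΔS_total = 1.56 J/K

Energy balance: T_f = (m₁c₁T₁ + m₂c₂T₂)/(m₁c₁ + m₂c₂) = 396.31 K.
ΔS₁ = m₁c₁ ln(T_f/T₁) = 40.468 × ln(396.31/475) = -7.329 J/K.
ΔS₂ = m₂c₂ ln(T_f/T₂) = 43.434 × ln(396.31/323) = 8.885 J/K.
ΔS_total = -7.329 + 8.885 = 1.56 J/K.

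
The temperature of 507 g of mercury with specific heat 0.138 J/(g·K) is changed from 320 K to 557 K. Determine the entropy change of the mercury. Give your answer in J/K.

ΔS = ∫dQ_rev/T = m c ln(T₂/T₁) = 507 × 0.138 × ln(557/320) = 38.8 J/K.

ΔS = 38.8 J/K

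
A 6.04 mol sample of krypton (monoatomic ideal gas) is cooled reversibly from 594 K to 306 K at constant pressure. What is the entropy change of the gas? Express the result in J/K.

ΔS = -83.3 J/K

At constant pressure, ΔS = nC_p ln(T₂/T₁) with C_p = 5R/2 = 20.79 J mol⁻¹ K⁻¹.
ΔS = 6.04 × 20.79 × ln(306/594) = -83.3 J/K.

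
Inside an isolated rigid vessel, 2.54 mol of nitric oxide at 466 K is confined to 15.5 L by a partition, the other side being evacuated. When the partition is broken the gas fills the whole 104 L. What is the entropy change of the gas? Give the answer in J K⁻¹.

For an ideal gas in free expansion Q = 0 and W = 0, so T is unchanged.
Entropy is a state function; using a reversible isothermal path, ΔS_gas = nR ln(V₂/V₁) = 2.54 × 8.314 × ln(104/15.5) = 40.2 J/K.

ΔS_gas = 40.2 J/K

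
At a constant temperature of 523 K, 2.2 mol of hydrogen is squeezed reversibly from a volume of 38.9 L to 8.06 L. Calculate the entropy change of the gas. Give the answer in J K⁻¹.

For an isothermal ideal gas ΔS_gas = nR ln(V₂/V₁) = 2.2 × 8.314 × ln(8.06/38.9) = -28.8 J/K.

ΔS_gas = -28.8 J/K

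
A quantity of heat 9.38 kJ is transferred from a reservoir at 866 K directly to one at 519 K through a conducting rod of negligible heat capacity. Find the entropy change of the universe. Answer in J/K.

ΔS_total = 7.24 J/K

ΔS_hot = −Q/T_H = −9380/866 = -10.83 J/K and ΔS_cold = +Q/T_C = 9380/519 = 18.07 J/K.
ΔS_total = -10.83 + 18.07 = 7.24 J/K, positive as the second law requires.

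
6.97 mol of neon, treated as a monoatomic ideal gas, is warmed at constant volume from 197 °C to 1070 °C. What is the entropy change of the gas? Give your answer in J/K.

In kelvin: T₁ = 470.15 K, T₂ = 1343.15 K. At constant volume, ΔS = nC_V ln(T₂/T₁) with C_V = 3R/2 = 12.47 J mol⁻¹ K⁻¹.
ΔS = 6.97 × 12.47 × ln(1343.15/470.15) = 91.2 J/K.

ΔS = 91.2 J/K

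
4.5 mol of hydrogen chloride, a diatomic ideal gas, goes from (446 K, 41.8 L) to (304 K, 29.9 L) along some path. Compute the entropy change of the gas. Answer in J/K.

Entropy is a state function: ΔS = nC_V ln(T₂/T₁) + nR ln(V₂/V₁), with C_V = 5R/2 = 20.79 J mol⁻¹ K⁻¹ for a diatomic ideal gas.
ΔS = 4.5 × [20.79 × ln(304/446) + 8.314 × ln(29.9/41.8)] = -48.4 J/K.

ΔS = -48.4 J/K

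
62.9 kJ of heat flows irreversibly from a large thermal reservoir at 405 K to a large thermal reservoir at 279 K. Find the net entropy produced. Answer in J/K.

ΔS_total = 70.1 J/K

ΔS_hot = −Q/T_H = −62900/405 = -155.3 J/K and ΔS_cold = +Q/T_C = 62900/279 = 225.4 J/K.
ΔS_total = -155.3 + 225.4 = 70.1 J/K, positive as the second law requires.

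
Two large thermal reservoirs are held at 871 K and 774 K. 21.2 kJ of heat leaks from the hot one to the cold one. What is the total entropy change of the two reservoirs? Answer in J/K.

ΔS_total = 3.05 J/K

ΔS_hot = −Q/T_H = −21200/871 = -24.34 J/K and ΔS_cold = +Q/T_C = 21200/774 = 27.39 J/K.
ΔS_total = -24.34 + 27.39 = 3.05 J/K, positive as the second law requires.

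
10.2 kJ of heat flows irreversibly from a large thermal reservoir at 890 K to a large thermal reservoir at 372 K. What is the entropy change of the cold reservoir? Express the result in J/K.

The cold reservoir gains heat Q, so ΔS_cold = +Q/T_C = 10200/372 = 27.4 J/K.

ΔS_cold = 27.4 J/K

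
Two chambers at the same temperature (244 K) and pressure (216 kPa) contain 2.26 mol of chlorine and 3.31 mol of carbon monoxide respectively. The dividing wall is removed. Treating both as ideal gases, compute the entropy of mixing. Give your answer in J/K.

ΔS_mix = 31.3 J/K

Mole fractions: x_A = 2.26/5.57 = 0.406, x_B = 0.594.
ΔS_mix = −R(n_A ln x_A + n_B ln x_B) = −8.314 × (2.26 ln 0.406 + 3.31 ln 0.594) = 31.3 J/K.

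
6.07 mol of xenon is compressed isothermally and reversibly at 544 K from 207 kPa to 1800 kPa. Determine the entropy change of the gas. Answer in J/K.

ΔS_gas = -109 J/K

For an isothermal ideal gas ΔS_gas = nR ln(P₁/P₂) = 6.07 × 8.314 × ln(207/1800) = -109 J/K.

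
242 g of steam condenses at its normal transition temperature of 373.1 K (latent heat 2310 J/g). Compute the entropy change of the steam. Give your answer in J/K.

Heat released by the substance: Q = −mL = −242 × 2310 = −559020 J.
At constant T, ΔS = Q_rev/T = −559020 / 373.1 = -1500 J/K.

ΔS = -1500 J/K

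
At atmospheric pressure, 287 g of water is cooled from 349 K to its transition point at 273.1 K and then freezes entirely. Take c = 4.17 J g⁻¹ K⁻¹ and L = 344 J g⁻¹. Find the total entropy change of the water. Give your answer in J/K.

ΔS = -655 J/K

Cooling step: ΔS₁ = m c ln(T_tr/T_i) = 287 × 4.17 × ln(273.1/349) = -293.5 J/K.
Phase change: ΔS₂ = −mL/T_tr = −287 × 344 / 273.1 = -361.5 J/K.
ΔS_total = (-293.5) + (-361.5) = -655 J/K.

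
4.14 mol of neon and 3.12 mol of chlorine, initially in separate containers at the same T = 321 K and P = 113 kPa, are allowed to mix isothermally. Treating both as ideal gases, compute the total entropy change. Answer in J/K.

Mole fractions: x_A = 4.14/7.26 = 0.57, x_B = 0.43.
ΔS_mix = −R(n_A ln x_A + n_B ln x_B) = −8.314 × (4.14 ln 0.57 + 3.12 ln 0.43) = 41.2 J/K.

ΔS_mix = 41.2 J/K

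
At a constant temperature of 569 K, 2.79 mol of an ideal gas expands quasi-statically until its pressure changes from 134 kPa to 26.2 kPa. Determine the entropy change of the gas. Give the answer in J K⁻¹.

ΔS_gas = 37.9 J/K

For an isothermal ideal gas ΔS_gas = nR ln(P₁/P₂) = 2.79 × 8.314 × ln(134/26.2) = 37.9 J/K.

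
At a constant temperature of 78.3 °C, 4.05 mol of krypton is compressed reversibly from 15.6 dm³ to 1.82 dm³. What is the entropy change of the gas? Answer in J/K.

ΔS_gas = -72.3 J/K

For an isothermal ideal gas ΔS_gas = nR ln(V₂/V₁) = 4.05 × 8.314 × ln(1.82/15.6) = -72.3 J/K.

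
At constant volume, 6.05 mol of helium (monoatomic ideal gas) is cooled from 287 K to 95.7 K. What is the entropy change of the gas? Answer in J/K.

At constant volume, ΔS = nC_V ln(T₂/T₁) with C_V = 3R/2 = 12.47 J mol⁻¹ K⁻¹.
ΔS = 6.05 × 12.47 × ln(95.7/287) = -82.9 J/K.

ΔS = -82.9 J/K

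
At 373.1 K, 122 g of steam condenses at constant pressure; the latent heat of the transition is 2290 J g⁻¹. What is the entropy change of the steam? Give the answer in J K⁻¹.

ΔS = -749 J/K

Heat released by the substance: Q = −mL = −122 × 2290 = −279380 J.
At constant T, ΔS = Q_rev/T = −279380 / 373.1 = -749 J/K.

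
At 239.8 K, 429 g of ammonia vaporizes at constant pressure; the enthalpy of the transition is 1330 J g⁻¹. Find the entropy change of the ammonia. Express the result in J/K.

Heat absorbed by the substance: Q = mL = 429 × 1330 = 570570 J.
At constant T, ΔS = Q_rev/T = 570570 / 239.8 = 2380 J/K.

ΔS = 2380 J/K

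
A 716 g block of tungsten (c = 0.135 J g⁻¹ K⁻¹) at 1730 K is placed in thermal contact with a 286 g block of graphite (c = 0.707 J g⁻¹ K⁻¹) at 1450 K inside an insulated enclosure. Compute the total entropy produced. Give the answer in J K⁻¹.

ΔS_total = 1.04 J/K

Energy balance: T_f = (m₁c₁T₁ + m₂c₂T₂)/(m₁c₁ + m₂c₂) = 1540.6 K.
ΔS₁ = m₁c₁ ln(T_f/T₁) = 96.66 × ln(1540.6/1730) = -11.21 J/K.
ΔS₂ = m₂c₂ ln(T_f/T₂) = 202.202 × ln(1540.6/1450) = 12.25 J/K.
ΔS_total = -11.21 + 12.25 = 1.04 J/K.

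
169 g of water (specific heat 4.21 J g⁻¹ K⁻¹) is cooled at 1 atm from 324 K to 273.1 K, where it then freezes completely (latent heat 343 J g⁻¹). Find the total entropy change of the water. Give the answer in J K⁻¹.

Cooling step: ΔS₁ = m c ln(T_tr/T_i) = 169 × 4.21 × ln(273.1/324) = -121.6 J/K.
Phase change: ΔS₂ = −mL/T_tr = −169 × 343 / 273.1 = -212.3 J/K.
ΔS_total = (-121.6) + (-212.3) = -334 J/K.

ΔS = -334 J/K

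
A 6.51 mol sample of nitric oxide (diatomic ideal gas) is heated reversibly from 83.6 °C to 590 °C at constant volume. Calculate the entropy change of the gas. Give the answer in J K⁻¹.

In kelvin: T₁ = 356.75 K, T₂ = 863.15 K. At constant volume, ΔS = nC_V ln(T₂/T₁) with C_V = 5R/2 = 20.79 J mol⁻¹ K⁻¹.
ΔS = 6.51 × 20.79 × ln(863.15/356.75) = 120 J/K.

ΔS = 120 J/K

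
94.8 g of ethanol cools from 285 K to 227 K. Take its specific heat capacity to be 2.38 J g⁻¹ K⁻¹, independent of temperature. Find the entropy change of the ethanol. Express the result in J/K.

ΔS = ∫dQ_rev/T = m c ln(T₂/T₁) = 94.8 × 2.38 × ln(227/285) = -51.3 J/K.

ΔS = -51.3 J/K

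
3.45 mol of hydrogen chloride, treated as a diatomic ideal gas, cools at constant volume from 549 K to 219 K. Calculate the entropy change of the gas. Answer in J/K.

ΔS = -65.9 J/K

At constant volume, ΔS = nC_V ln(T₂/T₁) with C_V = 5R/2 = 20.79 J mol⁻¹ K⁻¹.
ΔS = 3.45 × 20.79 × ln(219/549) = -65.9 J/K.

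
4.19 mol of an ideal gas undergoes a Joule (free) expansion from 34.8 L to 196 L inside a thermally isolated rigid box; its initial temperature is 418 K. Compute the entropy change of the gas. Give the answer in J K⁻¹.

For an ideal gas in free expansion Q = 0 and W = 0, so T is unchanged.
Entropy is a state function; using a reversible isothermal path, ΔS_gas = nR ln(V₂/V₁) = 4.19 × 8.314 × ln(196/34.8) = 60.2 J/K.

ΔS_gas = 60.2 J/K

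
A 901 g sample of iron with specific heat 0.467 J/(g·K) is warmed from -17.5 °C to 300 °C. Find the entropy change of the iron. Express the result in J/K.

In kelvin: T₁ = 255.65 K, T₂ = 573.15 K. ΔS = ∫dQ_rev/T = m c ln(T₂/T₁) = 901 × 0.467 × ln(573.15/255.65) = 340 J/K.

ΔS = 340 J/K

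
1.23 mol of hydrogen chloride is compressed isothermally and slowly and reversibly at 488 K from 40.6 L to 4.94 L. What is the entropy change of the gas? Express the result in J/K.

ΔS_gas = -21.5 J/K

For an isothermal ideal gas ΔS_gas = nR ln(V₂/V₁) = 1.23 × 8.314 × ln(4.94/40.6) = -21.5 J/K.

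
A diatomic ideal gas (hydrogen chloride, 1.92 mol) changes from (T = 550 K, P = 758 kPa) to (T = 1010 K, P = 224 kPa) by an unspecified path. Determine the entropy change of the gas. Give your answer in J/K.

ΔS = 53.4 J/K

ΔS = nC_p ln(T₂/T₁) − nR ln(P₂/P₁), with C_p = 7R/2 = 29.1 J mol⁻¹ K⁻¹ for a diatomic ideal gas.
ΔS = 1.92 × [29.1 × ln(1010/550) − 8.314 × ln(224/758)] = 53.4 J/K.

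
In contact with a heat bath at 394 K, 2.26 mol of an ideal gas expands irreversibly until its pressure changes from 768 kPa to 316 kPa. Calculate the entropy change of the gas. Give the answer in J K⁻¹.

ΔS_gas = 16.7 J/K

Entropy is a state function, so ΔS_gas depends only on the end states.
For an isothermal ideal gas ΔS_gas = nR ln(P₁/P₂) = 2.26 × 8.314 × ln(768/316) = 16.7 J/K.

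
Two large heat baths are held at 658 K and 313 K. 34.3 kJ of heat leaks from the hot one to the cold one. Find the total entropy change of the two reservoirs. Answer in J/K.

ΔS_total = 57.5 J/K

ΔS_hot = −Q/T_H = −34300/658 = -52.13 J/K and ΔS_cold = +Q/T_C = 34300/313 = 109.6 J/K.
ΔS_total = -52.13 + 109.6 = 57.5 J/K, positive as the second law requires.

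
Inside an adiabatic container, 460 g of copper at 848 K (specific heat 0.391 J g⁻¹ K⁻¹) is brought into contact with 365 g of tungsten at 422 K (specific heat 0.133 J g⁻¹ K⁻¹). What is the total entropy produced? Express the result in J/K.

Energy balance: T_f = (m₁c₁T₁ + m₂c₂T₂)/(m₁c₁ + m₂c₂) = 757.46 K.
ΔS₁ = m₁c₁ ln(T_f/T₁) = 179.86 × ln(757.46/848) = -20.31 J/K.
ΔS₂ = m₂c₂ ln(T_f/T₂) = 48.545 × ln(757.46/422) = 28.4 J/K.
ΔS_total = -20.31 + 28.4 = 8.09 J/K.

ΔS_total = 8.09 J/K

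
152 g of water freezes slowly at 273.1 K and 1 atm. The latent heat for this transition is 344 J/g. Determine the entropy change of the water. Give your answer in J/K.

Heat released by the substance: Q = −mL = −152 × 344 = −52288 J.
At constant T, ΔS = Q_rev/T = −52288 / 273.1 = -191 J/K.

ΔS = -191 J/K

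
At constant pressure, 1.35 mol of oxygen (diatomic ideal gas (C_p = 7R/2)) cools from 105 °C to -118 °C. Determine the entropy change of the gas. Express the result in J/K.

ΔS = -35 J/K

In kelvin: T₁ = 378.15 K, T₂ = 155.15 K. At constant pressure, ΔS = nC_p ln(T₂/T₁) with C_p = 7R/2 = 29.1 J mol⁻¹ K⁻¹.
ΔS = 1.35 × 29.1 × ln(155.15/378.15) = -35 J/K.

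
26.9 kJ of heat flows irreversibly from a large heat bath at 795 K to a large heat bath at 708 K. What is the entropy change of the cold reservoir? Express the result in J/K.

ΔS_cold = 38 J/K

The cold reservoir gains heat Q, so ΔS_cold = +Q/T_C = 26900/708 = 38 J/K.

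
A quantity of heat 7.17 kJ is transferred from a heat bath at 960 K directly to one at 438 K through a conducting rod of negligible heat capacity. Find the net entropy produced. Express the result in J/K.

ΔS_total = 8.9 J/K

ΔS_hot = −Q/T_H = −7170/960 = -7.469 J/K and ΔS_cold = +Q/T_C = 7170/438 = 16.37 J/K.
ΔS_total = -7.469 + 16.37 = 8.9 J/K, positive as the second law requires.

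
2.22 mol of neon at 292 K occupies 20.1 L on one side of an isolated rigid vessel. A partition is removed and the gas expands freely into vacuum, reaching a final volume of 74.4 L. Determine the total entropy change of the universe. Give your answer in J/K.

For an ideal gas in free expansion Q = 0 and W = 0, so T is unchanged.
Entropy is a state function; using a reversible isothermal path, ΔS_gas = nR ln(V₂/V₁) = 2.22 × 8.314 × ln(74.4/20.1) = 24.2 J/K.
The insulated surroundings exchange no heat, so ΔS_surr = 0 and ΔS_universe = ΔS_gas.

ΔS_universe = 24.2 J/K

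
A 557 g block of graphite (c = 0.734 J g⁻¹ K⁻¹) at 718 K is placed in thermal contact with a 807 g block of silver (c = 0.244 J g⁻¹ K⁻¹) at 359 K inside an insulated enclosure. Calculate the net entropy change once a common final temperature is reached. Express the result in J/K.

ΔS_total = 29 J/K

Energy balance: T_f = (m₁c₁T₁ + m₂c₂T₂)/(m₁c₁ + m₂c₂) = 601.3 K.
ΔS₁ = m₁c₁ ln(T_f/T₁) = 408.838 × ln(601.3/718) = -72.517 J/K.
ΔS₂ = m₂c₂ ln(T_f/T₂) = 196.908 × ln(601.3/359) = 101.56 J/K.
ΔS_total = -72.517 + 101.56 = 29 J/K.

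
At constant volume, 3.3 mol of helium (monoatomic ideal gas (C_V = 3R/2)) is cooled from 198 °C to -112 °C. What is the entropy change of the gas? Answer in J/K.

In kelvin: T₁ = 471.15 K, T₂ = 161.15 K. At constant volume, ΔS = nC_V ln(T₂/T₁) with C_V = 3R/2 = 12.47 J mol⁻¹ K⁻¹.
ΔS = 3.3 × 12.47 × ln(161.15/471.15) = -44.2 J/K.

ΔS = -44.2 J/K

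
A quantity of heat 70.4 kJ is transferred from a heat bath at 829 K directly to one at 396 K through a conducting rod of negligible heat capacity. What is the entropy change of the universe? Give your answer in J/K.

ΔS_total = 92.9 J/K

ΔS_hot = −Q/T_H = −70400/829 = -84.92 J/K and ΔS_cold = +Q/T_C = 70400/396 = 177.8 J/K.
ΔS_total = -84.92 + 177.8 = 92.9 J/K, positive as the second law requires.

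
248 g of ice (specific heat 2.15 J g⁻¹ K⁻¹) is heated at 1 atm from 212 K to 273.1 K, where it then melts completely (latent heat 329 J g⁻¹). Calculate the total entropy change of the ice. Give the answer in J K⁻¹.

Warming step: ΔS₁ = m c ln(T_tr/T_i) = 248 × 2.15 × ln(273.1/212) = 135 J/K.
Phase change: ΔS₂ = +mL/T_tr = 248 × 329 / 273.1 = 298.8 J/K.
ΔS_total = (135) + (298.8) = 434 J/K.

ΔS = 434 J/K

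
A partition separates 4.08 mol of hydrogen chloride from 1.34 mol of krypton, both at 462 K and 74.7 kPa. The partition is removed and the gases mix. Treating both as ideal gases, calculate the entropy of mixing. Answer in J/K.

ΔS_mix = 25.2 J/K

Mole fractions: x_A = 4.08/5.42 = 0.753, x_B = 0.247.
ΔS_mix = −R(n_A ln x_A + n_B ln x_B) = −8.314 × (4.08 ln 0.753 + 1.34 ln 0.247) = 25.2 J/K.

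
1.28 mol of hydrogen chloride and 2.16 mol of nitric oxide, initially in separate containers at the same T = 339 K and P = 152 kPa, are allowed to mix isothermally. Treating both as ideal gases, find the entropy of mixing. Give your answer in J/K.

ΔS_mix = 18.9 J/K

Mole fractions: x_A = 1.28/3.44 = 0.372, x_B = 0.628.
ΔS_mix = −R(n_A ln x_A + n_B ln x_B) = −8.314 × (1.28 ln 0.372 + 2.16 ln 0.628) = 18.9 J/K.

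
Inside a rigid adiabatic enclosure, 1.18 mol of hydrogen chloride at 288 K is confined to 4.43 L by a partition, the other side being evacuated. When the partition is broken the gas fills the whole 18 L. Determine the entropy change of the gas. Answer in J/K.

ΔS_gas = 13.8 J/K

For an ideal gas in free expansion Q = 0 and W = 0, so T is unchanged.
Entropy is a state function; using a reversible isothermal path, ΔS_gas = nR ln(V₂/V₁) = 1.18 × 8.314 × ln(18/4.43) = 13.8 J/K.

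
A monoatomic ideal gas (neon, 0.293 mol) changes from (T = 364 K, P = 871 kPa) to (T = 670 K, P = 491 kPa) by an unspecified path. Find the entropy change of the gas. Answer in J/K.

ΔS = 5.11 J/K

ΔS = nC_p ln(T₂/T₁) − nR ln(P₂/P₁), with C_p = 5R/2 = 20.79 J mol⁻¹ K⁻¹ for a monoatomic ideal gas.
ΔS = 0.293 × [20.79 × ln(670/364) − 8.314 × ln(491/871)] = 5.11 J/K.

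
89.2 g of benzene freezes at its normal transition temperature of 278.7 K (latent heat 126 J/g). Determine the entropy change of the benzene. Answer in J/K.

Heat released by the substance: Q = −mL = −89.2 × 126 = −11239.2 J.
At constant T, ΔS = Q_rev/T = −11239.2 / 278.7 = -40.3 J/K.

ΔS = -40.3 J/K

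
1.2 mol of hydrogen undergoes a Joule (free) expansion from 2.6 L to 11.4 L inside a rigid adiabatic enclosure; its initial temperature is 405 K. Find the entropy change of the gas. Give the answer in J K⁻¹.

ΔS_gas = 14.7 J/K

No heat is exchanged and no work is done, so the ideal-gas temperature stays constant.
Entropy is a state function; using a reversible isothermal path, ΔS_gas = nR ln(V₂/V₁) = 1.2 × 8.314 × ln(11.4/2.6) = 14.7 J/K.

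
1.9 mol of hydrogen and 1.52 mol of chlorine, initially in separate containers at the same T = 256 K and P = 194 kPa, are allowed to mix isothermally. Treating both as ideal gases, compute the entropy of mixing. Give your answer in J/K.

ΔS_mix = 19.5 J/K

Mole fractions: x_A = 1.9/3.42 = 0.556, x_B = 0.444.
ΔS_mix = −R(n_A ln x_A + n_B ln x_B) = −8.314 × (1.9 ln 0.556 + 1.52 ln 0.444) = 19.5 J/K.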